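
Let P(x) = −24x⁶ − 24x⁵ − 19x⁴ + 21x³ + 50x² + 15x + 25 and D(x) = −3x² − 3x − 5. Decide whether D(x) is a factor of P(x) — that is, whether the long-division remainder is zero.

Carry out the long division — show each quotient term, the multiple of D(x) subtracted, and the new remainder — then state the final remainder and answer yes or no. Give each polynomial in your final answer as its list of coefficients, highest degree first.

R = [0], so D(x) is a factor of P(x). yes

Step 1: lead(−24x⁶ − 24x⁵ − 19x⁴ + 21x³ + 50x² + 15x + 25) ÷ lead(D) = −24x⁶ ÷ −3x² = 8x⁴. Subtract (8x⁴)·D = −24x⁶ − 24x⁵ − 40x⁴. Remainder: 21x⁴ + 21x³ + 50x² + 15x + 25.
Step 2: lead(21x⁴ + 21x³ + 50x² + 15x + 25) ÷ lead(D) = 21x⁴ ÷ −3x² = −7x². Subtract (−7x²)·D = 21x⁴ + 21x³ + 35x². Remainder: 15x² + 15x + 25.
Step 3: lead(15x² + 15x + 25) ÷ lead(D) = 15x² ÷ −3x² = −5. Subtract (−5)·D = 15x² + 15x + 25. Remainder: 0.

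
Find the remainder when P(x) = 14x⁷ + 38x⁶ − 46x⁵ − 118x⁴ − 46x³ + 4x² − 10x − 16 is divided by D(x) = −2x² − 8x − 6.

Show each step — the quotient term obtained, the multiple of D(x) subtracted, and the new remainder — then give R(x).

Step 1: lead(14x⁷ + 38x⁶ − 46x⁵ − 118x⁴ − 46x³ + 4x² − 10x − 16) ÷ lead(D) = 14x⁷ ÷ −2x² = −7x⁵. Subtract (−7x⁵)·D = 14x⁷ + 56x⁶ + 42x⁵. Remainder: −18x⁶ − 88x⁵ − 118x⁴ − 46x³ + 4x² − 10x − 16.
Step 2: lead(−18x⁶ − 88x⁵ − 118x⁴ − 46x³ + 4x² − 10x − 16) ÷ lead(D) = −18x⁶ ÷ −2x² = 9x⁴. Subtract (9x⁴)·D = −18x⁶ − 72x⁵ − 54x⁴. Remainder: −16x⁵ − 64x⁴ − 46x³ + 4x² − 10x − 16.
Step 3: lead(−16x⁵ − 64x⁴ − 46x³ + 4x² − 10x − 16) ÷ lead(D) = −16x⁵ ÷ −2x² = 8x³. Subtract (8x³)·D = −16x⁵ − 64x⁴ − 48x³. Remainder: 2x³ + 4x² − 10x − 16.
Step 4: lead(2x³ + 4x² − 10x − 16) ÷ lead(D) = 2x³ ÷ −2x² = −x. Subtract (−x)·D = 2x³ + 8x² + 6x. Remainder: −4x² − 16x − 16.
Step 5: lead(−4x² − 16x − 16) ÷ lead(D) = −4x² ÷ −2x² = 2. Subtract (2)·D = −4x² − 16x − 12. Remainder: −4.

R(x) = −4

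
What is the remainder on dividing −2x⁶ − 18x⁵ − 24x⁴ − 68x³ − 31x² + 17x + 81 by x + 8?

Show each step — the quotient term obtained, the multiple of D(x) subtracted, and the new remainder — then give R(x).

Step 1: lead(−2x⁶ − 18x⁵ − 24x⁴ − 68x³ − 31x² + 17x + 81) ÷ lead(D) = −2x⁶ ÷ x = −2x⁵. Subtract (−2x⁵)·D = −2x⁶ − 16x⁵. Remainder: −2x⁵ − 24x⁴ − 68x³ − 31x² + 17x + 81.
Step 2: lead(−2x⁵ − 24x⁴ − 68x³ − 31x² + 17x + 81) ÷ lead(D) = −2x⁵ ÷ x = −2x⁴. Subtract (−2x⁴)·D = −2x⁵ − 16x⁴. Remainder: −8x⁴ − 68x³ − 31x² + 17x + 81.
Step 3: lead(−8x⁴ − 68x³ − 31x² + 17x + 81) ÷ lead(D) = −8x⁴ ÷ x = −8x³. Subtract (−8x³)·D = −8x⁴ − 64x³. Remainder: −4x³ − 31x² + 17x + 81.
Step 4: lead(−4x³ − 31x² + 17x + 81) ÷ lead(D) = −4x³ ÷ x = −4x². Subtract (−4x²)·D = −4x³ − 32x². Remainder: x² + 17x + 81.
Step 5: lead(x² + 17x + 81) ÷ lead(D) = x² ÷ x = x. Subtract (x)·D = x² + 8x. Remainder: 9x + 81.
Step 6: lead(9x + 81) ÷ lead(D) = 9x ÷ x = 9. Subtract (9)·D = 9x + 72. Remainder: 9.

R(x) = 9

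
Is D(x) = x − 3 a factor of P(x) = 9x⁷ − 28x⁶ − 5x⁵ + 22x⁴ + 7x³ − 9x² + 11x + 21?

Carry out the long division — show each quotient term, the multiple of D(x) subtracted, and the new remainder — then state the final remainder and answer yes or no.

Step 1: lead(9x⁷ − 28x⁶ − 5x⁵ + 22x⁴ + 7x³ − 9x² + 11x + 21) ÷ lead(D) = 9x⁷ ÷ x = 9x⁶. Subtract (9x⁶)·D = 9x⁷ − 27x⁶. Remainder: −x⁶ − 5x⁵ + 22x⁴ + 7x³ − 9x² + 11x + 21.
Step 2: lead(−x⁶ − 5x⁵ + 22x⁴ + 7x³ − 9x² + 11x + 21) ÷ lead(D) = −x⁶ ÷ x = −x⁵. Subtract (−x⁵)·D = −x⁶ + 3x⁵. Remainder: −8x⁵ + 22x⁴ + 7x³ − 9x² + 11x + 21.
Step 3: lead(−8x⁵ + 22x⁴ + 7x³ − 9x² + 11x + 21) ÷ lead(D) = −8x⁵ ÷ x = −8x⁴. Subtract (−8x⁴)·D = −8x⁵ + 24x⁴. Remainder: −2x⁴ + 7x³ − 9x² + 11x + 21.
Step 4: lead(−2x⁴ + 7x³ − 9x² + 11x + 21) ÷ lead(D) = −2x⁴ ÷ x = −2x³. Subtract (−2x³)·D = −2x⁴ + 6x³. Remainder: x³ − 9x² + 11x + 21.
Step 5: lead(x³ − 9x² + 11x + 21) ÷ lead(D) = x³ ÷ x = x². Subtract (x²)·D = x³ − 3x². Remainder: −6x² + 11x + 21.
Step 6: lead(−6x² + 11x + 21) ÷ lead(D) = −6x² ÷ x = −6x. Subtract (−6x)·D = −6x² + 18x. Remainder: −7x + 21.
Step 7: lead(−7x + 21) ÷ lead(D) = −7x ÷ x = −7. Subtract (−7)·D = −7x + 21. Remainder: 0.

R(x) = 0, so D(x) is a factor of P(x). yes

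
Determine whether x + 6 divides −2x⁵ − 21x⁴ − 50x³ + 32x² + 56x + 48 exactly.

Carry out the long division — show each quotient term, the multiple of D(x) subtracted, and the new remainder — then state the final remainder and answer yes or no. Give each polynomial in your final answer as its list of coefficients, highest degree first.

R = [0], so D(x) is a factor of P(x). yes

Step 1: lead(−2x⁵ − 21x⁴ − 50x³ + 32x² + 56x + 48) ÷ lead(D) = −2x⁵ ÷ x = −2x⁴. Subtract (−2x⁴)·D = −2x⁵ − 12x⁴. Remainder: −9x⁴ − 50x³ + 32x² + 56x + 48.
Step 2: lead(−9x⁴ − 50x³ + 32x² + 56x + 48) ÷ lead(D) = −9x⁴ ÷ x = −9x³. Subtract (−9x³)·D = −9x⁴ − 54x³. Remainder: 4x³ + 32x² + 56x + 48.
Step 3: lead(4x³ + 32x² + 56x + 48) ÷ lead(D) = 4x³ ÷ x = 4x². Subtract (4x²)·D = 4x³ + 24x². Remainder: 8x² + 56x + 48.
Step 4: lead(8x² + 56x + 48) ÷ lead(D) = 8x² ÷ x = 8x. Subtract (8x)·D = 8x² + 48x. Remainder: 8x + 48.
Step 5: lead(8x + 48) ÷ lead(D) = 8x ÷ x = 8. Subtract (8)·D = 8x + 48. Remainder: 0.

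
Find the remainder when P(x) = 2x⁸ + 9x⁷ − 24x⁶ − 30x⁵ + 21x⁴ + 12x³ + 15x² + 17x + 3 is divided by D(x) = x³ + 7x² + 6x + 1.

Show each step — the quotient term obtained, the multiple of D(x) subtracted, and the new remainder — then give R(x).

Step 1: lead(2x⁸ + 9x⁷ − 24x⁶ − 30x⁵ + 21x⁴ + 12x³ + 15x² + 17x + 3) ÷ lead(D) = 2x⁸ ÷ x³ = 2x⁵. Subtract (2x⁵)·D = 2x⁸ + 14x⁷ + 12x⁶ + 2x⁵. Remainder: −5x⁷ − 36x⁶ − 32x⁵ + 21x⁴ + 12x³ + 15x² + 17x + 3.
Step 2: lead(−5x⁷ − 36x⁶ − 32x⁵ + 21x⁴ + 12x³ + 15x² + 17x + 3) ÷ lead(D) = −5x⁷ ÷ x³ = −5x⁴. Subtract (−5x⁴)·D = −5x⁷ − 35x⁶ − 30x⁵ − 5x⁴. Remainder: −x⁶ − 2x⁵ + 26x⁴ + 12x³ + 15x² + 17x + 3.
Step 3: lead(−x⁶ − 2x⁵ + 26x⁴ + 12x³ + 15x² + 17x + 3) ÷ lead(D) = −x⁶ ÷ x³ = −x³. Subtract (−x³)·D = −x⁶ − 7x⁵ − 6x⁴ − x³. Remainder: 5x⁵ + 32x⁴ + 13x³ + 15x² + 17x + 3.
Step 4: lead(5x⁵ + 32x⁴ + 13x³ + 15x² + 17x + 3) ÷ lead(D) = 5x⁵ ÷ x³ = 5x². Subtract (5x²)·D = 5x⁵ + 35x⁴ + 30x³ + 5x². Remainder: −3x⁴ − 17x³ + 10x² + 17x + 3.
Step 5: lead(−3x⁴ − 17x³ + 10x² + 17x + 3) ÷ lead(D) = −3x⁴ ÷ x³ = −3x. Subtract (−3x)·D = −3x⁴ − 21x³ − 18x² − 3x. Remainder: 4x³ + 28x² + 20x + 3.
Step 6: lead(4x³ + 28x² + 20x + 3) ÷ lead(D) = 4x³ ÷ x³ = 4. Subtract (4)·D = 4x³ + 28x² + 24x + 4. Remainder: −4x − 1.

R(x) = −4x − 1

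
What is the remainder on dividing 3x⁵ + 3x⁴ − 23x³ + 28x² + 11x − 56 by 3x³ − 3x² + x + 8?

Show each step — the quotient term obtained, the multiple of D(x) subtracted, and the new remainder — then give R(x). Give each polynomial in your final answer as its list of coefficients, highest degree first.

R = [1, -8]

Step 1: lead(3x⁵ + 3x⁴ − 23x³ + 28x² + 11x − 56) ÷ lead(D) = 3x⁵ ÷ 3x³ = x². Subtract (x²)·D = 3x⁵ − 3x⁴ + x³ + 8x². Remainder: 6x⁴ − 24x³ + 20x² + 11x − 56.
Step 2: lead(6x⁴ − 24x³ + 20x² + 11x − 56) ÷ lead(D) = 6x⁴ ÷ 3x³ = 2x. Subtract (2x)·D = 6x⁴ − 6x³ + 2x² + 16x. Remainder: −18x³ + 18x² − 5x − 56.
Step 3: lead(−18x³ + 18x² − 5x − 56) ÷ lead(D) = −18x³ ÷ 3x³ = −6. Subtract (−6)·D = −18x³ + 18x² − 6x − 48. Remainder: x − 8.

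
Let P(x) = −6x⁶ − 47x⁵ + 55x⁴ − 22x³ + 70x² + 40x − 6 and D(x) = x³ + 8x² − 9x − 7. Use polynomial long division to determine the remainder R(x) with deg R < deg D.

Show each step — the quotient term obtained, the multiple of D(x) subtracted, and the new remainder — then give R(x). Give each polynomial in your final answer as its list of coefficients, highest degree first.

R = [6, 0, 1]

Step 1: lead(−6x⁶ − 47x⁵ + 55x⁴ − 22x³ + 70x² + 40x − 6) ÷ lead(D) = −6x⁶ ÷ x³ = −6x³. Subtract (−6x³)·D = −6x⁶ − 48x⁵ + 54x⁴ + 42x³. Remainder: x⁵ + x⁴ − 64x³ + 70x² + 40x − 6.
Step 2: lead(x⁵ + x⁴ − 64x³ + 70x² + 40x − 6) ÷ lead(D) = x⁵ ÷ x³ = x². Subtract (x²)·D = x⁵ + 8x⁴ − 9x³ − 7x². Remainder: −7x⁴ − 55x³ + 77x² + 40x − 6.
Step 3: lead(−7x⁴ − 55x³ + 77x² + 40x − 6) ÷ lead(D) = −7x⁴ ÷ x³ = −7x. Subtract (−7x)·D = −7x⁴ − 56x³ + 63x² + 49x. Remainder: x³ + 14x² − 9x − 6.
Step 4: lead(x³ + 14x² − 9x − 6) ÷ lead(D) = x³ ÷ x³ = 1. Subtract (1)·D = x³ + 8x² − 9x − 7. Remainder: 6x² + 1.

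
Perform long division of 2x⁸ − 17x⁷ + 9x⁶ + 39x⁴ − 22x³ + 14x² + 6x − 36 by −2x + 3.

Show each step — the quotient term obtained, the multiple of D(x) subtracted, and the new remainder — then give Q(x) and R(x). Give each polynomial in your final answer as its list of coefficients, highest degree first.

Q = [-1, 7, 6, 9, -6, 2, -4, -9]; R = [-9]

Step 1: lead(2x⁸ − 17x⁷ + 9x⁶ + 39x⁴ − 22x³ + 14x² + 6x − 36) ÷ lead(D) = 2x⁸ ÷ −2x = −x⁷. Subtract (−x⁷)·D = 2x⁸ − 3x⁷. Remainder: −14x⁷ + 9x⁶ + 39x⁴ − 22x³ + 14x² + 6x − 36.
Step 2: lead(−14x⁷ + 9x⁶ + 39x⁴ − 22x³ + 14x² + 6x − 36) ÷ lead(D) = −14x⁷ ÷ −2x = 7x⁶. Subtract (7x⁶)·D = −14x⁷ + 21x⁶. Remainder: −12x⁶ + 39x⁴ − 22x³ + 14x² + 6x − 36.
Step 3: lead(−12x⁶ + 39x⁴ − 22x³ + 14x² + 6x − 36) ÷ lead(D) = −12x⁶ ÷ −2x = 6x⁵. Subtract (6x⁵)·D = −12x⁶ + 18x⁵. Remainder: −18x⁵ + 39x⁴ − 22x³ + 14x² + 6x − 36.
Step 4: lead(−18x⁵ + 39x⁴ − 22x³ + 14x² + 6x − 36) ÷ lead(D) = −18x⁵ ÷ −2x = 9x⁴. Subtract (9x⁴)·D = −18x⁵ + 27x⁴. Remainder: 12x⁴ − 22x³ + 14x² + 6x − 36.
Step 5: lead(12x⁴ − 22x³ + 14x² + 6x − 36) ÷ lead(D) = 12x⁴ ÷ −2x = −6x³. Subtract (−6x³)·D = 12x⁴ − 18x³. Remainder: −4x³ + 14x² + 6x − 36.
Step 6: lead(−4x³ + 14x² + 6x − 36) ÷ lead(D) = −4x³ ÷ −2x = 2x². Subtract (2x²)·D = −4x³ + 6x². Remainder: 8x² + 6x − 36.
Step 7: lead(8x² + 6x − 36) ÷ lead(D) = 8x² ÷ −2x = −4x. Subtract (−4x)·D = 8x² − 12x. Remainder: 18x − 36.
Step 8: lead(18x − 36) ÷ lead(D) = 18x ÷ −2x = −9. Subtract (−9)·D = 18x − 27. Remainder: −9.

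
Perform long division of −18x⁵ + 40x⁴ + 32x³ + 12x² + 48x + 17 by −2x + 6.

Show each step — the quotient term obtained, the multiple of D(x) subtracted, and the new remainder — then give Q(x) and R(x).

Step 1: lead(−18x⁵ + 40x⁴ + 32x³ + 12x² + 48x + 17) ÷ lead(D) = −18x⁵ ÷ −2x = 9x⁴. Subtract (9x⁴)·D = −18x⁵ + 54x⁴. Remainder: −14x⁴ + 32x³ + 12x² + 48x + 17.
Step 2: lead(−14x⁴ + 32x³ + 12x² + 48x + 17) ÷ lead(D) = −14x⁴ ÷ −2x = 7x³. Subtract (7x³)·D = −14x⁴ + 42x³. Remainder: −10x³ + 12x² + 48x + 17.
Step 3: lead(−10x³ + 12x² + 48x + 17) ÷ lead(D) = −10x³ ÷ −2x = 5x². Subtract (5x²)·D = −10x³ + 30x². Remainder: −18x² + 48x + 17.
Step 4: lead(−18x² + 48x + 17) ÷ lead(D) = −18x² ÷ −2x = 9x. Subtract (9x)·D = −18x² + 54x. Remainder: −6x + 17.
Step 5: lead(−6x + 17) ÷ lead(D) = −6x ÷ −2x = 3. Subtract (3)·D = −6x + 18. Remainder: −1.

Q(x) = 9x⁴ + 7x³ + 5x² + 9x + 3; R(x) = −1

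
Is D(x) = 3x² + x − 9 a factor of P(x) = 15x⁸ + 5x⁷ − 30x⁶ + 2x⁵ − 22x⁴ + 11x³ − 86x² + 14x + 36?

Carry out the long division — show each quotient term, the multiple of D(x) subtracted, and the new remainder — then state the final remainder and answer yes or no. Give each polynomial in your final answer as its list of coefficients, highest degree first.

Step 1: lead(15x⁸ + 5x⁷ − 30x⁶ + 2x⁵ − 22x⁴ + 11x³ − 86x² + 14x + 36) ÷ lead(D) = 15x⁸ ÷ 3x² = 5x⁶. Subtract (5x⁶)·D = 15x⁸ + 5x⁷ − 45x⁶. Remainder: 15x⁶ + 2x⁵ − 22x⁴ + 11x³ − 86x² + 14x + 36.
Step 2: lead(15x⁶ + 2x⁵ − 22x⁴ + 11x³ − 86x² + 14x + 36) ÷ lead(D) = 15x⁶ ÷ 3x² = 5x⁴. Subtract (5x⁴)·D = 15x⁶ + 5x⁵ − 45x⁴. Remainder: −3x⁵ + 23x⁴ + 11x³ − 86x² + 14x + 36.
Step 3: lead(−3x⁵ + 23x⁴ + 11x³ − 86x² + 14x + 36) ÷ lead(D) = −3x⁵ ÷ 3x² = −x³. Subtract (−x³)·D = −3x⁵ − x⁴ + 9x³. Remainder: 24x⁴ + 2x³ − 86x² + 14x + 36.
Step 4: lead(24x⁴ + 2x³ − 86x² + 14x + 36) ÷ lead(D) = 24x⁴ ÷ 3x² = 8x². Subtract (8x²)·D = 24x⁴ + 8x³ − 72x². Remainder: −6x³ − 14x² + 14x + 36.
Step 5: lead(−6x³ − 14x² + 14x + 36) ÷ lead(D) = −6x³ ÷ 3x² = −2x. Subtract (−2x)·D = −6x³ − 2x² + 18x. Remainder: −12x² − 4x + 36.
Step 6: lead(−12x² − 4x + 36) ÷ lead(D) = −12x² ÷ 3x² = −4. Subtract (−4)·D = −12x² − 4x + 36. Remainder: 0.

R = [0], so D(x) is a factor of P(x). yes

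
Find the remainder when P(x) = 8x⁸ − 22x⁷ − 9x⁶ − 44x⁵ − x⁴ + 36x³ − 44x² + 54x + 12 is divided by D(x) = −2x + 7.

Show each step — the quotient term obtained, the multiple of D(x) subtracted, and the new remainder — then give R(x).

Step 1: lead(8x⁸ − 22x⁷ − 9x⁶ − 44x⁵ − x⁴ + 36x³ − 44x² + 54x + 12) ÷ lead(D) = 8x⁸ ÷ −2x = −4x⁷. Subtract (−4x⁷)·D = 8x⁸ − 28x⁷. Remainder: 6x⁷ − 9x⁶ − 44x⁵ − x⁴ + 36x³ − 44x² + 54x + 12.
Step 2: lead(6x⁷ − 9x⁶ − 44x⁵ − x⁴ + 36x³ − 44x² + 54x + 12) ÷ lead(D) = 6x⁷ ÷ −2x = −3x⁶. Subtract (−3x⁶)·D = 6x⁷ − 21x⁶. Remainder: 12x⁶ − 44x⁵ − x⁴ + 36x³ − 44x² + 54x + 12.
Step 3: lead(12x⁶ − 44x⁵ − x⁴ + 36x³ − 44x² + 54x + 12) ÷ lead(D) = 12x⁶ ÷ −2x = −6x⁵. Subtract (−6x⁵)·D = 12x⁶ − 42x⁵. Remainder: −2x⁵ − x⁴ + 36x³ − 44x² + 54x + 12.
Step 4: lead(−2x⁵ − x⁴ + 36x³ − 44x² + 54x + 12) ÷ lead(D) = −2x⁵ ÷ −2x = x⁴. Subtract (x⁴)·D = −2x⁵ + 7x⁴. Remainder: −8x⁴ + 36x³ − 44x² + 54x + 12.
Step 5: lead(−8x⁴ + 36x³ − 44x² + 54x + 12) ÷ lead(D) = −8x⁴ ÷ −2x = 4x³. Subtract (4x³)·D = −8x⁴ + 28x³. Remainder: 8x³ − 44x² + 54x + 12.
Step 6: lead(8x³ − 44x² + 54x + 12) ÷ lead(D) = 8x³ ÷ −2x = −4x². Subtract (−4x²)·D = 8x³ − 28x². Remainder: −16x² + 54x + 12.
Step 7: lead(−16x² + 54x + 12) ÷ lead(D) = −16x² ÷ −2x = 8x. Subtract (8x)·D = −16x² + 56x. Remainder: −2x + 12.
Step 8: lead(−2x + 12) ÷ lead(D) = −2x ÷ −2x = 1. Subtract (1)·D = −2x + 7. Remainder: 5.

R(x) = 5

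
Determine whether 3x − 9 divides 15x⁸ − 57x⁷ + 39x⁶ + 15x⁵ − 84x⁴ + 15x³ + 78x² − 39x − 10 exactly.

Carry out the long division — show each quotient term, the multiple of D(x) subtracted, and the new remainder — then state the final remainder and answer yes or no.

Step 1: lead(15x⁸ − 57x⁷ + 39x⁶ + 15x⁵ − 84x⁴ + 15x³ + 78x² − 39x − 10) ÷ lead(D) = 15x⁸ ÷ 3x = 5x⁷. Subtract (5x⁷)·D = 15x⁸ − 45x⁷. Remainder: −12x⁷ + 39x⁶ + 15x⁵ − 84x⁴ + 15x³ + 78x² − 39x − 10.
Step 2: lead(−12x⁷ + 39x⁶ + 15x⁵ − 84x⁴ + 15x³ + 78x² − 39x − 10) ÷ lead(D) = −12x⁷ ÷ 3x = −4x⁶. Subtract (−4x⁶)·D = −12x⁷ + 36x⁶. Remainder: 3x⁶ + 15x⁵ − 84x⁴ + 15x³ + 78x² − 39x − 10.
Step 3: lead(3x⁶ + 15x⁵ − 84x⁴ + 15x³ + 78x² − 39x − 10) ÷ lead(D) = 3x⁶ ÷ 3x = x⁵. Subtract (x⁵)·D = 3x⁶ − 9x⁵. Remainder: 24x⁵ − 84x⁴ + 15x³ + 78x² − 39x − 10.
Step 4: lead(24x⁵ − 84x⁴ + 15x³ + 78x² − 39x − 10) ÷ lead(D) = 24x⁵ ÷ 3x = 8x⁴. Subtract (8x⁴)·D = 24x⁵ − 72x⁴. Remainder: −12x⁴ + 15x³ + 78x² − 39x − 10.
Step 5: lead(−12x⁴ + 15x³ + 78x² − 39x − 10) ÷ lead(D) = −12x⁴ ÷ 3x = −4x³. Subtract (−4x³)·D = −12x⁴ + 36x³. Remainder: −21x³ + 78x² − 39x − 10.
Step 6: lead(−21x³ + 78x² − 39x − 10) ÷ lead(D) = −21x³ ÷ 3x = −7x². Subtract (−7x²)·D = −21x³ + 63x². Remainder: 15x² − 39x − 10.
Step 7: lead(15x² − 39x − 10) ÷ lead(D) = 15x² ÷ 3x = 5x. Subtract (5x)·D = 15x² − 45x. Remainder: 6x − 10.
Step 8: lead(6x − 10) ÷ lead(D) = 6x ÷ 3x = 2. Subtract (2)·D = 6x − 18. Remainder: 8.

R(x) = 8, so D(x) is not a factor of P(x). no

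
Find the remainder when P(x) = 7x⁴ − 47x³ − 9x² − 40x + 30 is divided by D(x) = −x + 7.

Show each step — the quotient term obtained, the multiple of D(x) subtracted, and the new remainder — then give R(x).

Step 1: lead(7x⁴ − 47x³ − 9x² − 40x + 30) ÷ lead(D) = 7x⁴ ÷ −x = −7x³. Subtract (−7x³)·D = 7x⁴ − 49x³. Remainder: 2x³ − 9x² − 40x + 30.
Step 2: lead(2x³ − 9x² − 40x + 30) ÷ lead(D) = 2x³ ÷ −x = −2x². Subtract (−2x²)·D = 2x³ − 14x². Remainder: 5x² − 40x + 30.
Step 3: lead(5x² − 40x + 30) ÷ lead(D) = 5x² ÷ −x = −5x. Subtract (−5x)·D = 5x² − 35x. Remainder: −5x + 30.
Step 4: lead(−5x + 30) ÷ lead(D) = −5x ÷ −x = 5. Subtract (5)·D = −5x + 35. Remainder: −5.

R(x) = −5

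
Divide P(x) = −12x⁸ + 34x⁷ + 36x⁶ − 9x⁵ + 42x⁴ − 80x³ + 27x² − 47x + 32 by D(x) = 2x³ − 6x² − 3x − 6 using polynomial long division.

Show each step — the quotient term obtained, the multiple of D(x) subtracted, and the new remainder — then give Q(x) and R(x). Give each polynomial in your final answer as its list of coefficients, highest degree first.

Step 1: lead(−12x⁸ + 34x⁷ + 36x⁶ − 9x⁵ + 42x⁴ − 80x³ + 27x² − 47x + 32) ÷ lead(D) = −12x⁸ ÷ 2x³ = −6x⁵. Subtract (−6x⁵)·D = −12x⁸ + 36x⁷ + 18x⁶ + 36x⁵. Remainder: −2x⁷ + 18x⁶ − 45x⁵ + 42x⁴ − 80x³ + 27x² − 47x + 32.
Step 2: lead(−2x⁷ + 18x⁶ − 45x⁵ + 42x⁴ − 80x³ + 27x² − 47x + 32) ÷ lead(D) = −2x⁷ ÷ 2x³ = −x⁴. Subtract (−x⁴)·D = −2x⁷ + 6x⁶ + 3x⁵ + 6x⁴. Remainder: 12x⁶ − 48x⁵ + 36x⁴ − 80x³ + 27x² − 47x + 32.
Step 3: lead(12x⁶ − 48x⁵ + 36x⁴ − 80x³ + 27x² − 47x + 32) ÷ lead(D) = 12x⁶ ÷ 2x³ = 6x³. Subtract (6x³)·D = 12x⁶ − 36x⁵ − 18x⁴ − 36x³. Remainder: −12x⁵ + 54x⁴ − 44x³ + 27x² − 47x + 32.
Step 4: lead(−12x⁵ + 54x⁴ − 44x³ + 27x² − 47x + 32) ÷ lead(D) = −12x⁵ ÷ 2x³ = −6x². Subtract (−6x²)·D = −12x⁵ + 36x⁴ + 18x³ + 36x². Remainder: 18x⁴ − 62x³ − 9x² − 47x + 32.
Step 5: lead(18x⁴ − 62x³ − 9x² − 47x + 32) ÷ lead(D) = 18x⁴ ÷ 2x³ = 9x. Subtract (9x)·D = 18x⁴ − 54x³ − 27x² − 54x. Remainder: −8x³ + 18x² + 7x + 32.
Step 6: lead(−8x³ + 18x² + 7x + 32) ÷ lead(D) = −8x³ ÷ 2x³ = −4. Subtract (−4)·D = −8x³ + 24x² + 12x + 24. Remainder: −6x² − 5x + 8.

Q = [-6, -1, 6, -6, 9, -4]; R = [-6, -5, 8]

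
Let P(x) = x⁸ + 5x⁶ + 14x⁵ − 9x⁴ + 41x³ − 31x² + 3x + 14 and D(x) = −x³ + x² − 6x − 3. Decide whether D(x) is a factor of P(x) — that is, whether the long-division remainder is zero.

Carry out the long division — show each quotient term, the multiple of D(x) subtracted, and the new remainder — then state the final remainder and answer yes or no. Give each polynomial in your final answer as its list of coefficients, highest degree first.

R = [2], so D(x) is not a factor of P(x). no

Step 1: lead(x⁸ + 5x⁶ + 14x⁵ − 9x⁴ + 41x³ − 31x² + 3x + 14) ÷ lead(D) = x⁸ ÷ −x³ = −x⁵. Subtract (−x⁵)·D = x⁸ − x⁷ + 6x⁶ + 3x⁵. Remainder: x⁷ − x⁶ + 11x⁵ − 9x⁴ + 41x³ − 31x² + 3x + 14.
Step 2: lead(x⁷ − x⁶ + 11x⁵ − 9x⁴ + 41x³ − 31x² + 3x + 14) ÷ lead(D) = x⁷ ÷ −x³ = −x⁴. Subtract (−x⁴)·D = x⁷ − x⁶ + 6x⁵ + 3x⁴. Remainder: 5x⁵ − 12x⁴ + 41x³ − 31x² + 3x + 14.
Step 3: lead(5x⁵ − 12x⁴ + 41x³ − 31x² + 3x + 14) ÷ lead(D) = 5x⁵ ÷ −x³ = −5x². Subtract (−5x²)·D = 5x⁵ − 5x⁴ + 30x³ + 15x². Remainder: −7x⁴ + 11x³ − 46x² + 3x + 14.
Step 4: lead(−7x⁴ + 11x³ − 46x² + 3x + 14) ÷ lead(D) = −7x⁴ ÷ −x³ = 7x. Subtract (7x)·D = −7x⁴ + 7x³ − 42x² − 21x. Remainder: 4x³ − 4x² + 24x + 14.
Step 5: lead(4x³ − 4x² + 24x + 14) ÷ lead(D) = 4x³ ÷ −x³ = −4. Subtract (−4)·D = 4x³ − 4x² + 24x + 12. Remainder: 2.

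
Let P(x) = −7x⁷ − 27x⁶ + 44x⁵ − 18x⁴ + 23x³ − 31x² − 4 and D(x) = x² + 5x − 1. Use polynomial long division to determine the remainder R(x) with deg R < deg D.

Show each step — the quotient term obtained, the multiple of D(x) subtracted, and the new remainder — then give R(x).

Step 1: lead(−7x⁷ − 27x⁶ + 44x⁵ − 18x⁴ + 23x³ − 31x² − 4) ÷ lead(D) = −7x⁷ ÷ x² = −7x⁵. Subtract (−7x⁵)·D = −7x⁷ − 35x⁶ + 7x⁵. Remainder: 8x⁶ + 37x⁵ − 18x⁴ + 23x³ − 31x² − 4.
Step 2: lead(8x⁶ + 37x⁵ − 18x⁴ + 23x³ − 31x² − 4) ÷ lead(D) = 8x⁶ ÷ x² = 8x⁴. Subtract (8x⁴)·D = 8x⁶ + 40x⁵ − 8x⁴. Remainder: −3x⁵ − 10x⁴ + 23x³ − 31x² − 4.
Step 3: lead(−3x⁵ − 10x⁴ + 23x³ − 31x² − 4) ÷ lead(D) = −3x⁵ ÷ x² = −3x³. Subtract (−3x³)·D = −3x⁵ − 15x⁴ + 3x³. Remainder: 5x⁴ + 20x³ − 31x² − 4.
Step 4: lead(5x⁴ + 20x³ − 31x² − 4) ÷ lead(D) = 5x⁴ ÷ x² = 5x². Subtract (5x²)·D = 5x⁴ + 25x³ − 5x². Remainder: −5x³ − 26x² − 4.
Step 5: lead(−5x³ − 26x² − 4) ÷ lead(D) = −5x³ ÷ x² = −5x. Subtract (−5x)·D = −5x³ − 25x² + 5x. Remainder: −x² − 5x − 4.
Step 6: lead(−x² − 5x − 4) ÷ lead(D) = −x² ÷ x² = −1. Subtract (−1)·D = −x² − 5x + 1. Remainder: −5.

R(x) = −5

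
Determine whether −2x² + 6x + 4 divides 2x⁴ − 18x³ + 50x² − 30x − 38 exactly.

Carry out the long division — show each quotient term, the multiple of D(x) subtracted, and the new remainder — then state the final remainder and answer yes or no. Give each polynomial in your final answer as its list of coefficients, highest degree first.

Step 1: lead(2x⁴ − 18x³ + 50x² − 30x − 38) ÷ lead(D) = 2x⁴ ÷ −2x² = −x². Subtract (−x²)·D = 2x⁴ − 6x³ − 4x². Remainder: −12x³ + 54x² − 30x − 38.
Step 2: lead(−12x³ + 54x² − 30x − 38) ÷ lead(D) = −12x³ ÷ −2x² = 6x. Subtract (6x)·D = −12x³ + 36x² + 24x. Remainder: 18x² − 54x − 38.
Step 3: lead(18x² − 54x − 38) ÷ lead(D) = 18x² ÷ −2x² = −9. Subtract (−9)·D = 18x² − 54x − 36. Remainder: −2.

R = [-2], so D(x) is not a factor of P(x). no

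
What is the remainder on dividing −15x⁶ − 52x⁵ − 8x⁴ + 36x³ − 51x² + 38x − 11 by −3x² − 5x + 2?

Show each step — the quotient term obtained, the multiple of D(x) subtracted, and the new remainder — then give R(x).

Step 1: lead(−15x⁶ − 52x⁵ − 8x⁴ + 36x³ − 51x² + 38x − 11) ÷ lead(D) = −15x⁶ ÷ −3x² = 5x⁴. Subtract (5x⁴)·D = −15x⁶ − 25x⁵ + 10x⁴. Remainder: −27x⁵ − 18x⁴ + 36x³ − 51x² + 38x − 11.
Step 2: lead(−27x⁵ − 18x⁴ + 36x³ − 51x² + 38x − 11) ÷ lead(D) = −27x⁵ ÷ −3x² = 9x³. Subtract (9x³)·D = −27x⁵ − 45x⁴ + 18x³. Remainder: 27x⁴ + 18x³ − 51x² + 38x − 11.
Step 3: lead(27x⁴ + 18x³ − 51x² + 38x − 11) ÷ lead(D) = 27x⁴ ÷ −3x² = −9x². Subtract (−9x²)·D = 27x⁴ + 45x³ − 18x². Remainder: −27x³ − 33x² + 38x − 11.
Step 4: lead(−27x³ − 33x² + 38x − 11) ÷ lead(D) = −27x³ ÷ −3x² = 9x. Subtract (9x)·D = −27x³ − 45x² + 18x. Remainder: 12x² + 20x − 11.
Step 5: lead(12x² + 20x − 11) ÷ lead(D) = 12x² ÷ −3x² = −4. Subtract (−4)·D = 12x² + 20x − 8. Remainder: −3.

R(x) = −3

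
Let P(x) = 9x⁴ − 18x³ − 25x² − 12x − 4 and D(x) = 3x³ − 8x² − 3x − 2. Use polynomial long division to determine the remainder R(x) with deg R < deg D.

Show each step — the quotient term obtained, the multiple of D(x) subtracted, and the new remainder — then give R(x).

Step 1: lead(9x⁴ − 18x³ − 25x² − 12x − 4) ÷ lead(D) = 9x⁴ ÷ 3x³ = 3x. Subtract (3x)·D = 9x⁴ − 24x³ − 9x² − 6x. Remainder: 6x³ − 16x² − 6x − 4.
Step 2: lead(6x³ − 16x² − 6x − 4) ÷ lead(D) = 6x³ ÷ 3x³ = 2. Subtract (2)·D = 6x³ − 16x² − 6x − 4. Remainder: 0.

R(x) = 0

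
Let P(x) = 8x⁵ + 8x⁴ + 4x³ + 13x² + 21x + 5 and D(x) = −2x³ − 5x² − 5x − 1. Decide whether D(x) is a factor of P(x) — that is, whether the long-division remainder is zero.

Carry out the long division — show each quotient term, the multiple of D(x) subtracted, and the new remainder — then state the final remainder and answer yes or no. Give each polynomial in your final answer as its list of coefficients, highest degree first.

R = [4, -8, -2], so D(x) is not a factor of P(x). no

Step 1: lead(8x⁵ + 8x⁴ + 4x³ + 13x² + 21x + 5) ÷ lead(D) = 8x⁵ ÷ −2x³ = −4x². Subtract (−4x²)·D = 8x⁵ + 20x⁴ + 20x³ + 4x². Remainder: −12x⁴ − 16x³ + 9x² + 21x + 5.
Step 2: lead(−12x⁴ − 16x³ + 9x² + 21x + 5) ÷ lead(D) = −12x⁴ ÷ −2x³ = 6x. Subtract (6x)·D = −12x⁴ − 30x³ − 30x² − 6x. Remainder: 14x³ + 39x² + 27x + 5.
Step 3: lead(14x³ + 39x² + 27x + 5) ÷ lead(D) = 14x³ ÷ −2x³ = −7. Subtract (−7)·D = 14x³ + 35x² + 35x + 7. Remainder: 4x² − 8x − 2.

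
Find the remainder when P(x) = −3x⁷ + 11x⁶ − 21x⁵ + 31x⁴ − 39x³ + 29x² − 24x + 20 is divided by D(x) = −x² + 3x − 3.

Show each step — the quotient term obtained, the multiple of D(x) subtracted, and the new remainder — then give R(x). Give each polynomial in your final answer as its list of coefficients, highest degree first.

Step 1: lead(−3x⁷ + 11x⁶ − 21x⁵ + 31x⁴ − 39x³ + 29x² − 24x + 20) ÷ lead(D) = −3x⁷ ÷ −x² = 3x⁵. Subtract (3x⁵)·D = −3x⁷ + 9x⁶ − 9x⁵. Remainder: 2x⁶ − 12x⁵ + 31x⁴ − 39x³ + 29x² − 24x + 20.
Step 2: lead(2x⁶ − 12x⁵ + 31x⁴ − 39x³ + 29x² − 24x + 20) ÷ lead(D) = 2x⁶ ÷ −x² = −2x⁴. Subtract (−2x⁴)·D = 2x⁶ − 6x⁵ + 6x⁴. Remainder: −6x⁵ + 25x⁴ − 39x³ + 29x² − 24x + 20.
Step 3: lead(−6x⁵ + 25x⁴ − 39x³ + 29x² − 24x + 20) ÷ lead(D) = −6x⁵ ÷ −x² = 6x³. Subtract (6x³)·D = −6x⁵ + 18x⁴ − 18x³. Remainder: 7x⁴ − 21x³ + 29x² − 24x + 20.
Step 4: lead(7x⁴ − 21x³ + 29x² − 24x + 20) ÷ lead(D) = 7x⁴ ÷ −x² = −7x². Subtract (−7x²)·D = 7x⁴ − 21x³ + 21x². Remainder: 8x² − 24x + 20.
Step 5: lead(8x² − 24x + 20) ÷ lead(D) = 8x² ÷ −x² = −8. Subtract (−8)·D = 8x² − 24x + 24. Remainder: −4.

R = [-4]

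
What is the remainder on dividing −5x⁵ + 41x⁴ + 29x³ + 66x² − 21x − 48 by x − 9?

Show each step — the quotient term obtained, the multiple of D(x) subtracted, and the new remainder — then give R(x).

R(x) = 6

Step 1: lead(−5x⁵ + 41x⁴ + 29x³ + 66x² − 21x − 48) ÷ lead(D) = −5x⁵ ÷ x = −5x⁴. Subtract (−5x⁴)·D = −5x⁵ + 45x⁴. Remainder: −4x⁴ + 29x³ + 66x² − 21x − 48.
Step 2: lead(−4x⁴ + 29x³ + 66x² − 21x − 48) ÷ lead(D) = −4x⁴ ÷ x = −4x³. Subtract (−4x³)·D = −4x⁴ + 36x³. Remainder: −7x³ + 66x² − 21x − 48.
Step 3: lead(−7x³ + 66x² − 21x − 48) ÷ lead(D) = −7x³ ÷ x = −7x². Subtract (−7x²)·D = −7x³ + 63x². Remainder: 3x² − 21x − 48.
Step 4: lead(3x² − 21x − 48) ÷ lead(D) = 3x² ÷ x = 3x. Subtract (3x)·D = 3x² − 27x. Remainder: 6x − 48.
Step 5: lead(6x − 48) ÷ lead(D) = 6x ÷ x = 6. Subtract (6)·D = 6x − 54. Remainder: 6.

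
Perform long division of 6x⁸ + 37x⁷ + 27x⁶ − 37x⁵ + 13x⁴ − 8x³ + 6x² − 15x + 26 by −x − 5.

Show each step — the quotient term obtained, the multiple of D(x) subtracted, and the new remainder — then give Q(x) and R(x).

Q(x) = −6x⁷ − 7x⁶ + 8x⁵ − 3x⁴ + 2x³ − 2x² + 4x − 5; R(x) = 1

Step 1: lead(6x⁸ + 37x⁷ + 27x⁶ − 37x⁵ + 13x⁴ − 8x³ + 6x² − 15x + 26) ÷ lead(D) = 6x⁸ ÷ −x = −6x⁷. Subtract (−6x⁷)·D = 6x⁸ + 30x⁷. Remainder: 7x⁷ + 27x⁶ − 37x⁵ + 13x⁴ − 8x³ + 6x² − 15x + 26.
Step 2: lead(7x⁷ + 27x⁶ − 37x⁵ + 13x⁴ − 8x³ + 6x² − 15x + 26) ÷ lead(D) = 7x⁷ ÷ −x = −7x⁶. Subtract (−7x⁶)·D = 7x⁷ + 35x⁶. Remainder: −8x⁶ − 37x⁵ + 13x⁴ − 8x³ + 6x² − 15x + 26.
Step 3: lead(−8x⁶ − 37x⁵ + 13x⁴ − 8x³ + 6x² − 15x + 26) ÷ lead(D) = −8x⁶ ÷ −x = 8x⁵. Subtract (8x⁵)·D = −8x⁶ − 40x⁵. Remainder: 3x⁵ + 13x⁴ − 8x³ + 6x² − 15x + 26.
Step 4: lead(3x⁵ + 13x⁴ − 8x³ + 6x² − 15x + 26) ÷ lead(D) = 3x⁵ ÷ −x = −3x⁴. Subtract (−3x⁴)·D = 3x⁵ + 15x⁴. Remainder: −2x⁴ − 8x³ + 6x² − 15x + 26.
Step 5: lead(−2x⁴ − 8x³ + 6x² − 15x + 26) ÷ lead(D) = −2x⁴ ÷ −x = 2x³. Subtract (2x³)·D = −2x⁴ − 10x³. Remainder: 2x³ + 6x² − 15x + 26.
Step 6: lead(2x³ + 6x² − 15x + 26) ÷ lead(D) = 2x³ ÷ −x = −2x². Subtract (−2x²)·D = 2x³ + 10x². Remainder: −4x² − 15x + 26.
Step 7: lead(−4x² − 15x + 26) ÷ lead(D) = −4x² ÷ −x = 4x. Subtract (4x)·D = −4x² − 20x. Remainder: 5x + 26.
Step 8: lead(5x + 26) ÷ lead(D) = 5x ÷ −x = −5. Subtract (−5)·D = 5x + 25. Remainder: 1.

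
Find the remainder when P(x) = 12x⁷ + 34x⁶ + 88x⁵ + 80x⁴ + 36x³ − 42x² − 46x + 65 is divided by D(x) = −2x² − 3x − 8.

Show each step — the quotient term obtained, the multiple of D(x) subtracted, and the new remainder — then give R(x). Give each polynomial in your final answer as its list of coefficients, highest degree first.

Step 1: lead(12x⁷ + 34x⁶ + 88x⁵ + 80x⁴ + 36x³ − 42x² − 46x + 65) ÷ lead(D) = 12x⁷ ÷ −2x² = −6x⁵. Subtract (−6x⁵)·D = 12x⁷ + 18x⁶ + 48x⁵. Remainder: 16x⁶ + 40x⁵ + 80x⁴ + 36x³ − 42x² − 46x + 65.
Step 2: lead(16x⁶ + 40x⁵ + 80x⁴ + 36x³ − 42x² − 46x + 65) ÷ lead(D) = 16x⁶ ÷ −2x² = −8x⁴. Subtract (−8x⁴)·D = 16x⁶ + 24x⁵ + 64x⁴. Remainder: 16x⁵ + 16x⁴ + 36x³ − 42x² − 46x + 65.
Step 3: lead(16x⁵ + 16x⁴ + 36x³ − 42x² − 46x + 65) ÷ lead(D) = 16x⁵ ÷ −2x² = −8x³. Subtract (−8x³)·D = 16x⁵ + 24x⁴ + 64x³. Remainder: −8x⁴ − 28x³ − 42x² − 46x + 65.
Step 4: lead(−8x⁴ − 28x³ − 42x² − 46x + 65) ÷ lead(D) = −8x⁴ ÷ −2x² = 4x². Subtract (4x²)·D = −8x⁴ − 12x³ − 32x². Remainder: −16x³ − 10x² − 46x + 65.
Step 5: lead(−16x³ − 10x² − 46x + 65) ÷ lead(D) = −16x³ ÷ −2x² = 8x. Subtract (8x)·D = −16x³ − 24x² − 64x. Remainder: 14x² + 18x + 65.
Step 6: lead(14x² + 18x + 65) ÷ lead(D) = 14x² ÷ −2x² = −7. Subtract (−7)·D = 14x² + 21x + 56. Remainder: −3x + 9.

R = [-3, 9]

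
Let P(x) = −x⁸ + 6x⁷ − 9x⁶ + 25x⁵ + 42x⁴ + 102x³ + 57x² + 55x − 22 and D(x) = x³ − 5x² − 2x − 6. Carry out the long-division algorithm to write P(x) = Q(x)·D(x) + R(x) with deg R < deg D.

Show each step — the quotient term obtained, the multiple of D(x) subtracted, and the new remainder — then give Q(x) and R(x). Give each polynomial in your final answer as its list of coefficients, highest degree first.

Step 1: lead(−x⁸ + 6x⁷ − 9x⁶ + 25x⁵ + 42x⁴ + 102x³ + 57x² + 55x − 22) ÷ lead(D) = −x⁸ ÷ x³ = −x⁵. Subtract (−x⁵)·D = −x⁸ + 5x⁷ + 2x⁶ + 6x⁵. Remainder: x⁷ − 11x⁶ + 19x⁵ + 42x⁴ + 102x³ + 57x² + 55x − 22.
Step 2: lead(x⁷ − 11x⁶ + 19x⁵ + 42x⁴ + 102x³ + 57x² + 55x − 22) ÷ lead(D) = x⁷ ÷ x³ = x⁴. Subtract (x⁴)·D = x⁷ − 5x⁶ − 2x⁵ − 6x⁴. Remainder: −6x⁶ + 21x⁵ + 48x⁴ + 102x³ + 57x² + 55x − 22.
Step 3: lead(−6x⁶ + 21x⁵ + 48x⁴ + 102x³ + 57x² + 55x − 22) ÷ lead(D) = −6x⁶ ÷ x³ = −6x³. Subtract (−6x³)·D = −6x⁶ + 30x⁵ + 12x⁴ + 36x³. Remainder: −9x⁵ + 36x⁴ + 66x³ + 57x² + 55x − 22.
Step 4: lead(−9x⁵ + 36x⁴ + 66x³ + 57x² + 55x − 22) ÷ lead(D) = −9x⁵ ÷ x³ = −9x². Subtract (−9x²)·D = −9x⁵ + 45x⁴ + 18x³ + 54x². Remainder: −9x⁴ + 48x³ + 3x² + 55x − 22.
Step 5: lead(−9x⁴ + 48x³ + 3x² + 55x − 22) ÷ lead(D) = −9x⁴ ÷ x³ = −9x. Subtract (−9x)·D = −9x⁴ + 45x³ + 18x² + 54x. Remainder: 3x³ − 15x² + x − 22.
Step 6: lead(3x³ − 15x² + x − 22) ÷ lead(D) = 3x³ ÷ x³ = 3. Subtract (3)·D = 3x³ − 15x² − 6x − 18. Remainder: 7x − 4.

Q = [-1, 1, -6, -9, -9, 3]; R = [7, -4]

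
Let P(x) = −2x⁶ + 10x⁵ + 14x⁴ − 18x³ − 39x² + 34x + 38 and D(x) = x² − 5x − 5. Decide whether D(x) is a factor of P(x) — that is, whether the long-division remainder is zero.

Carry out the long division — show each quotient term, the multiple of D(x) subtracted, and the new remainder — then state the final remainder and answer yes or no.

R(x) = −x − 7, so D(x) is not a factor of P(x). no

Step 1: lead(−2x⁶ + 10x⁵ + 14x⁴ − 18x³ − 39x² + 34x + 38) ÷ lead(D) = −2x⁶ ÷ x² = −2x⁴. Subtract (−2x⁴)·D = −2x⁶ + 10x⁵ + 10x⁴. Remainder: 4x⁴ − 18x³ − 39x² + 34x + 38.
Step 2: lead(4x⁴ − 18x³ − 39x² + 34x + 38) ÷ lead(D) = 4x⁴ ÷ x² = 4x². Subtract (4x²)·D = 4x⁴ − 20x³ − 20x². Remainder: 2x³ − 19x² + 34x + 38.
Step 3: lead(2x³ − 19x² + 34x + 38) ÷ lead(D) = 2x³ ÷ x² = 2x. Subtract (2x)·D = 2x³ − 10x² − 10x. Remainder: −9x² + 44x + 38.
Step 4: lead(−9x² + 44x + 38) ÷ lead(D) = −9x² ÷ x² = −9. Subtract (−9)·D = −9x² + 45x + 45. Remainder: −x − 7.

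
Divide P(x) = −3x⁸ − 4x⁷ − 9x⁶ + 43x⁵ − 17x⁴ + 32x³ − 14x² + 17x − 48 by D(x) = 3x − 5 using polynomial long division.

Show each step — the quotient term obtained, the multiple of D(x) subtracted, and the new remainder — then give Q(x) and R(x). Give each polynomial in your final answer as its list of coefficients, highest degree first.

Q = [-1, -3, -8, 1, -4, 4, 2, 9]; R = [-3]

Step 1: lead(−3x⁸ − 4x⁷ − 9x⁶ + 43x⁵ − 17x⁴ + 32x³ − 14x² + 17x − 48) ÷ lead(D) = −3x⁸ ÷ 3x = −x⁷. Subtract (−x⁷)·D = −3x⁸ + 5x⁷. Remainder: −9x⁷ − 9x⁶ + 43x⁵ − 17x⁴ + 32x³ − 14x² + 17x − 48.
Step 2: lead(−9x⁷ − 9x⁶ + 43x⁵ − 17x⁴ + 32x³ − 14x² + 17x − 48) ÷ lead(D) = −9x⁷ ÷ 3x = −3x⁶. Subtract (−3x⁶)·D = −9x⁷ + 15x⁶. Remainder: −24x⁶ + 43x⁵ − 17x⁴ + 32x³ − 14x² + 17x − 48.
Step 3: lead(−24x⁶ + 43x⁵ − 17x⁴ + 32x³ − 14x² + 17x − 48) ÷ lead(D) = −24x⁶ ÷ 3x = −8x⁵. Subtract (−8x⁵)·D = −24x⁶ + 40x⁵. Remainder: 3x⁵ − 17x⁴ + 32x³ − 14x² + 17x − 48.
Step 4: lead(3x⁵ − 17x⁴ + 32x³ − 14x² + 17x − 48) ÷ lead(D) = 3x⁵ ÷ 3x = x⁴. Subtract (x⁴)·D = 3x⁵ − 5x⁴. Remainder: −12x⁴ + 32x³ − 14x² + 17x − 48.
Step 5: lead(−12x⁴ + 32x³ − 14x² + 17x − 48) ÷ lead(D) = −12x⁴ ÷ 3x = −4x³. Subtract (−4x³)·D = −12x⁴ + 20x³. Remainder: 12x³ − 14x² + 17x − 48.
Step 6: lead(12x³ − 14x² + 17x − 48) ÷ lead(D) = 12x³ ÷ 3x = 4x². Subtract (4x²)·D = 12x³ − 20x². Remainder: 6x² + 17x − 48.
Step 7: lead(6x² + 17x − 48) ÷ lead(D) = 6x² ÷ 3x = 2x. Subtract (2x)·D = 6x² − 10x. Remainder: 27x − 48.
Step 8: lead(27x − 48) ÷ lead(D) = 27x ÷ 3x = 9. Subtract (9)·D = 27x − 45. Remainder: −3.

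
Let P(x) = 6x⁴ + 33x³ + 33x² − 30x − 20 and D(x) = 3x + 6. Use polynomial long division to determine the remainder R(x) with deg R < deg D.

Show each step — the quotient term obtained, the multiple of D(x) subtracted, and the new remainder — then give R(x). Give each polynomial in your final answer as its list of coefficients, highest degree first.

R = [4]

Step 1: lead(6x⁴ + 33x³ + 33x² − 30x − 20) ÷ lead(D) = 6x⁴ ÷ 3x = 2x³. Subtract (2x³)·D = 6x⁴ + 12x³. Remainder: 21x³ + 33x² − 30x − 20.
Step 2: lead(21x³ + 33x² − 30x − 20) ÷ lead(D) = 21x³ ÷ 3x = 7x². Subtract (7x²)·D = 21x³ + 42x². Remainder: −9x² − 30x − 20.
Step 3: lead(−9x² − 30x − 20) ÷ lead(D) = −9x² ÷ 3x = −3x. Subtract (−3x)·D = −9x² − 18x. Remainder: −12x − 20.
Step 4: lead(−12x − 20) ÷ lead(D) = −12x ÷ 3x = −4. Subtract (−4)·D = −12x − 24. Remainder: 4.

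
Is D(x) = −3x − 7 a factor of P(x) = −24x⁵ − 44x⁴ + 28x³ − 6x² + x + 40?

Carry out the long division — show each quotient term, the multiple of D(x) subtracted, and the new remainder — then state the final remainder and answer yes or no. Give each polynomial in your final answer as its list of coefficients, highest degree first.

Step 1: lead(−24x⁵ − 44x⁴ + 28x³ − 6x² + x + 40) ÷ lead(D) = −24x⁵ ÷ −3x = 8x⁴. Subtract (8x⁴)·D = −24x⁵ − 56x⁴. Remainder: 12x⁴ + 28x³ − 6x² + x + 40.
Step 2: lead(12x⁴ + 28x³ − 6x² + x + 40) ÷ lead(D) = 12x⁴ ÷ −3x = −4x³. Subtract (−4x³)·D = 12x⁴ + 28x³. Remainder: −6x² + x + 40.
Step 3: lead(−6x² + x + 40) ÷ lead(D) = −6x² ÷ −3x = 2x. Subtract (2x)·D = −6x² − 14x. Remainder: 15x + 40.
Step 4: lead(15x + 40) ÷ lead(D) = 15x ÷ −3x = −5. Subtract (−5)·D = 15x + 35. Remainder: 5.

R = [5], so D(x) is not a factor of P(x). no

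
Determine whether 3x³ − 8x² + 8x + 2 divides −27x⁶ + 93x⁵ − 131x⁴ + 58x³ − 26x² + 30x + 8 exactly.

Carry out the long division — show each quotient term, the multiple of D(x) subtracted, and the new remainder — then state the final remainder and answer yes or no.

R(x) = 0, so D(x) is a factor of P(x). yes

Step 1: lead(−27x⁶ + 93x⁵ − 131x⁴ + 58x³ − 26x² + 30x + 8) ÷ lead(D) = −27x⁶ ÷ 3x³ = −9x³. Subtract (−9x³)·D = −27x⁶ + 72x⁵ − 72x⁴ − 18x³. Remainder: 21x⁵ − 59x⁴ + 76x³ − 26x² + 30x + 8.
Step 2: lead(21x⁵ − 59x⁴ + 76x³ − 26x² + 30x + 8) ÷ lead(D) = 21x⁵ ÷ 3x³ = 7x². Subtract (7x²)·D = 21x⁵ − 56x⁴ + 56x³ + 14x². Remainder: −3x⁴ + 20x³ − 40x² + 30x + 8.
Step 3: lead(−3x⁴ + 20x³ − 40x² + 30x + 8) ÷ lead(D) = −3x⁴ ÷ 3x³ = −x. Subtract (−x)·D = −3x⁴ + 8x³ − 8x² − 2x. Remainder: 12x³ − 32x² + 32x + 8.
Step 4: lead(12x³ − 32x² + 32x + 8) ÷ lead(D) = 12x³ ÷ 3x³ = 4. Subtract (4)·D = 12x³ − 32x² + 32x + 8. Remainder: 0.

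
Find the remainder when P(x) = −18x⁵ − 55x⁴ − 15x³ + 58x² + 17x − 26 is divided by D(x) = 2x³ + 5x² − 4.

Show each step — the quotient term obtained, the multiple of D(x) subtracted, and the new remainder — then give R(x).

Step 1: lead(−18x⁵ − 55x⁴ − 15x³ + 58x² + 17x − 26) ÷ lead(D) = −18x⁵ ÷ 2x³ = −9x². Subtract (−9x²)·D = −18x⁵ − 45x⁴ + 36x². Remainder: −10x⁴ − 15x³ + 22x² + 17x − 26.
Step 2: lead(−10x⁴ − 15x³ + 22x² + 17x − 26) ÷ lead(D) = −10x⁴ ÷ 2x³ = −5x. Subtract (−5x)·D = −10x⁴ − 25x³ + 20x. Remainder: 10x³ + 22x² − 3x − 26.
Step 3: lead(10x³ + 22x² − 3x − 26) ÷ lead(D) = 10x³ ÷ 2x³ = 5. Subtract (5)·D = 10x³ + 25x² − 20. Remainder: −3x² − 3x − 6.

R(x) = −3x² − 3x − 6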